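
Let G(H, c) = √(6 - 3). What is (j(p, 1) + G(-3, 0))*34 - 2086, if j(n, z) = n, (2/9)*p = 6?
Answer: -1168 + 34*√3 ≈ -1109.1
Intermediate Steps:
p = 27 (p = (9/2)*6 = 27)
G(H, c) = √3
(j(p, 1) + G(-3, 0))*34 - 2086 = (27 + √3)*34 - 2086 = (918 + 34*√3) - 2086 = -1168 + 34*√3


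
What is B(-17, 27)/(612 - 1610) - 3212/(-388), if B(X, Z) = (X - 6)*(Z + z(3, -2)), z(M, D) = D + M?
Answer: 431931/48403 ≈ 8.9236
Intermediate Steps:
B(X, Z) = (1 + Z)*(-6 + X) (B(X, Z) = (X - 6)*(Z + (-2 + 3)) = (-6 + X)*(Z + 1) = (-6 + X)*(1 + Z) = (1 + Z)*(-6 + X))
B(-17, 27)/(612 - 1610) - 3212/(-388) = (-6 - 17 - 6*27 - 17*27)/(612 - 1610) - 3212/(-388) = (-6 - 17 - 162 - 459)/(-998) - 3212*(-1/388) = -644*(-1/998) + 803/97 = 322/499 + 803/97 = 431931/48403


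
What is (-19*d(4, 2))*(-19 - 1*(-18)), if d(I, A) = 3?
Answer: 57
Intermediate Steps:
(-19*d(4, 2))*(-19 - 1*(-18)) = (-19*3)*(-19 - 1*(-18)) = -57*(-19 + 18) = -57*(-1) = 57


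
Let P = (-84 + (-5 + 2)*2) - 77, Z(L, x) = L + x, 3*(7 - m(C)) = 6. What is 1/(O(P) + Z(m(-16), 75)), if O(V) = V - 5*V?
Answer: 1/748 ≈ 0.0013369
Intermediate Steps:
m(C) = 5 (m(C) = 7 - ⅓*6 = 7 - 2 = 5)
P = -167 (P = (-84 - 3*2) - 77 = (-84 - 6) - 77 = -90 - 77 = -167)
O(V) = -4*V
1/(O(P) + Z(m(-16), 75)) = 1/(-4*(-167) + (5 + 75)) = 1/(668 + 80) = 1/748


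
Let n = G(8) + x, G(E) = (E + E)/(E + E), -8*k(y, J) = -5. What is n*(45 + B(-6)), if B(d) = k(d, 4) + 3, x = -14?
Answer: -5057/8 ≈ -632.13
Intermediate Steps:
k(y, J) = 5/8 (k(y, J) = -1/8*(-5) = 5/8)
G(E) = 1 (G(E) = (2*E)/((2*E)) = (2*E)*(1/(2*E)) = 1)
B(d) = 29/8 (B(d) = 5/8 + 3 = 29/8)
n = -13 (n = 1 - 14 = -13)
n*(45 + B(-6)) = -13*(45 + 29/8) = -13*389/8 = -5057/8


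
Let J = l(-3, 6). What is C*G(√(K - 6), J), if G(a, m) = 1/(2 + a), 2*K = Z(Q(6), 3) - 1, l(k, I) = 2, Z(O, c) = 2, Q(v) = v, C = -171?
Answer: -36 + 9*I*√22 ≈ -36.0 + 42.214*I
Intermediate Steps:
K = ½ (K = (2 - 1)/2 = (½)*1 = ½ ≈ 0.50000)
J = 2
C*G(√(K - 6), J) = -171/(2 + √(½ - 6)) = -171/(2 + √(-11/2)) = -171/(2 + I*√22/2)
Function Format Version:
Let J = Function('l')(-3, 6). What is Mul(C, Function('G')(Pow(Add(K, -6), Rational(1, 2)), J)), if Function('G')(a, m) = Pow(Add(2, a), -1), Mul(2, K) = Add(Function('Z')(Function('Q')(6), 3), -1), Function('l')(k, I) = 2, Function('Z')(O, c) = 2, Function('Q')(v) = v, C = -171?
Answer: Add(-36, Mul(9, I, Pow(22, Rational(1, 2)))) ≈ Add(-36.000, Mul(42.214, I))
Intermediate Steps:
K = Rational(1, 2) (K = Mul(Rational(1, 2), Add(2, -1)) = Mul(Rational(1, 2), 1) = Rational(1, 2) ≈ 0.50000)
J = 2
Mul(C, Function('G')(Pow(Add(K, -6), Rational(1, 2)), J)) = Mul(-171, Pow(Add(2, Pow(Add(Rational(1, 2), -6), Rational(1, 2))), -1)) = Mul(-171, Pow(Add(2, Pow(Rational(-11, 2), Rational(1, 2))), -1)) = Mul(-171, Pow(Add(2, Mul(Rational(1, 2), I, Pow(22, Rational(1, 2)))), -1))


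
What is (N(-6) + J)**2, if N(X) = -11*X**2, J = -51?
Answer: 199809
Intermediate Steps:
(N(-6) + J)**2 = (-11*(-6)**2 - 51)**2 = (-11*36 - 51)**2 = (-396 - 51)**2 = (-447)**2 = 199809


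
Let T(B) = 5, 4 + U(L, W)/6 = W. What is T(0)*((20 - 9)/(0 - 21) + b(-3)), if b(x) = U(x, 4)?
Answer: -55/21 ≈ -2.6190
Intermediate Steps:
U(L, W) = -24 + 6*W
b(x) = 0 (b(x) = -24 + 6*4 = -24 + 24 = 0)
T(0)*((20 - 9)/(0 - 21) + b(-3)) = 5*((20 - 9)/(0 - 21) + 0) = 5*(11/(-21) + 0) = 5*(11*(-1/21) + 0) = 5*(-11/21 + 0) = 5*(-11/21) = -55/21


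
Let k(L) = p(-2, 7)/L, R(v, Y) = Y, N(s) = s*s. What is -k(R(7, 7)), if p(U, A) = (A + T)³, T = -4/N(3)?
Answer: -205379/5103 ≈ -40.247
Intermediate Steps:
N(s) = s²
T = -4/9 (T = -4/(3²) = -4/9 ≈ -0.44444)
p(U, A) = (-4/9 + A)³ (p(U, A) = (A - 4/9)³ = (-4/9 + A)³)
k(L) = 205379/(729*L) (k(L) = ((-4 + 9*7)³/729)/L = ((-4 + 63)³/729)/L = ((1/729)*59³)/L = ((1/729)*205379)/L = 205379/(729*L))
-k(R(7, 7)) = -205379/(729*7) = -1*205379/5103 = -205379/5103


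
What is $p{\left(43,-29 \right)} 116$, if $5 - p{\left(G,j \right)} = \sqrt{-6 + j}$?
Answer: $580 - 116 i \sqrt{35} \approx 580.0 - 686.27 i$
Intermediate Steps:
$p{\left(G,j \right)} = 5 - \sqrt{-6 + j}$
$p{\left(43,-29 \right)} 116 = \left(5 - \sqrt{-6 - 29}\right) 116 = \left(5 - \sqrt{-35}\right) 116 = \left(5 - i \sqrt{35}\right) 116 = 580 - 116 i \sqrt{35}$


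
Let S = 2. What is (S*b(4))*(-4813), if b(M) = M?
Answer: -38504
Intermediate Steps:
(S*b(4))*(-4813) = (2*4)*(-4813) = 8*(-4813) = -38504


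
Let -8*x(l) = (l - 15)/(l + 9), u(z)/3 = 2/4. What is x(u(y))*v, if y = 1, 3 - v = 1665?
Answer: -7479/28 ≈ -267.11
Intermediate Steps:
v = -1662 (v = 3 - 1*1665 = 3 - 1665 = -1662)
u(z) = 3/2 (u(z) = 3*(2/4) = 3*(2*(1/4)) = 3*(1/2) = 3/2)
x(l) = -(-15 + l)/(8*(9 + l)) (x(l) = -(l - 15)/(8*(l + 9)) = -(-15 + l)/(8*(9 + l)))
x(u(y))*v = ((15 - 1*3/2)/(8*(9 + 3/2)))*(-1662) = ((15 - 3/2)/(8*(21/2)))*(-1662) = ((1/8)*(2/21)*(27/2))*(-1662) = (9/56)*(-1662) = -7479/28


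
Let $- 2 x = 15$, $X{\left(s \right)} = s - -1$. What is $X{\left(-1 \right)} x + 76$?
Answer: $76$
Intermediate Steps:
$X{\left(s \right)} = 1 + s$ ($X{\left(s \right)} = s + 1 = 1 + s$)
$x = - \frac{15}{2}$ ($x = \left(- \frac{1}{2}\right) 15 = - \frac{15}{2} \approx -7.5$)
$X{\left(-1 \right)} x + 76 = \left(1 - 1\right) \left(- \frac{15}{2}\right) + 76 = 0 \left(- \frac{15}{2}\right) + 76 = 0 + 76 = 76$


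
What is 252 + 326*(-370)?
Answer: -120368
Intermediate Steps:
252 + 326*(-370) = 252 - 120620 = -120368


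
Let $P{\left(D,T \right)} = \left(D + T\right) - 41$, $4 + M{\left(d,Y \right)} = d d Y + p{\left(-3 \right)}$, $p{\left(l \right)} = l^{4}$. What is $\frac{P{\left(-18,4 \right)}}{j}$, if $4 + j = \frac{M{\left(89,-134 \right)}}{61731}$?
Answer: $\frac{1131735}{436087} \approx 2.5952$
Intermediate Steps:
$M{\left(d,Y \right)} = 77 + Y d^{2}$ ($M{\left(d,Y \right)} = -4 + \left(d d Y + \left(-3\right)^{4}\right) = -4 + \left(d^{2} Y + 81\right) = -4 + \left(Y d^{2} + 81\right) = -4 + \left(81 + Y d^{2}\right) = 77 + Y d^{2}$)
$P{\left(D,T \right)} = -41 + D + T$
$j = - \frac{436087}{20577}$ ($j = -4 + \frac{77 - 134 \cdot 89^{2}}{61731} = -4 + \left(77 - 1061414\right) \frac{1}{61731} = -4 - \frac{353779}{20577} = - \frac{436087}{20577} \approx -21.193$)
$\frac{P{\left(-18,4 \right)}}{j} = \frac{-41 - 18 + 4}{- \frac{436087}{20577}} = \left(-55\right) \left(- \frac{20577}{436087}\right) = \frac{1131735}{436087}$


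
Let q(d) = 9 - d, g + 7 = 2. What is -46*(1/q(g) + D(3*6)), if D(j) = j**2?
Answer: -104351/7 ≈ -14907.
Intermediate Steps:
g = -5 (g = -7 + 2 = -5)
-46*(1/q(g) + D(3*6)) = -46*(1/(9 - 1*(-5)) + (3*6)**2) = -46*(1/(9 + 5) + 18**2) = -46*(1/14 + 324) = -46*4537/14 = -104351/7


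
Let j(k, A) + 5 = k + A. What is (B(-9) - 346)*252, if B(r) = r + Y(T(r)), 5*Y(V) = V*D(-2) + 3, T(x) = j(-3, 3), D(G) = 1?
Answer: -447804/5 ≈ -89561.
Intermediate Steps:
j(k, A) = -5 + A + k (j(k, A) = -5 + (k + A) = -5 + (A + k) = -5 + A + k)
T(x) = -5 (T(x) = -5 + 3 - 3 = -5)
Y(V) = ⅗ + V/5 (Y(V) = (V*1 + 3)/5 = (V + 3)/5 = (3 + V)/5 = ⅗ + V/5)
B(r) = -⅖ + r (B(r) = r + (⅗ + (⅕)*(-5)) = r + (⅗ - 1) = r - ⅖ = -⅖ + r)
(B(-9) - 346)*252 = ((-⅖ - 9) - 346)*252 = (-47/5 - 346)*252 = -1777/5*252 = -447804/5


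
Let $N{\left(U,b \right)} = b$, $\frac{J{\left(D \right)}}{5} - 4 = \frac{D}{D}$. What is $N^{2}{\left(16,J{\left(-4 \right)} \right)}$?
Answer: $625$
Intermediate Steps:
$J{\left(D \right)} = 25$ ($J{\left(D \right)} = 20 + 5 \frac{D}{D} = 20 + 5 \cdot 1 = 20 + 5 = 25$)
$N^{2}{\left(16,J{\left(-4 \right)} \right)} = 25^{2} = 625$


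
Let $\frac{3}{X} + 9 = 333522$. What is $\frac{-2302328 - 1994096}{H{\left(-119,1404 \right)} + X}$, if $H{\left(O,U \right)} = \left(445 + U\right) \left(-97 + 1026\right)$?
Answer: $- \frac{119409438126}{47740190323} \approx -2.5012$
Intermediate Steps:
$X = \frac{1}{111171}$ ($X = \frac{3}{-9 + 333522} = \frac{3}{333513} = 3 \cdot \frac{1}{333513} = \frac{1}{111171} \approx 8.9951 \cdot 10^{-6}$)
$H{\left(O,U \right)} = 413405 + 929 U$ ($H{\left(O,U \right)} = \left(445 + U\right) 929 = 413405 + 929 U$)
$\frac{-2302328 - 1994096}{H{\left(-119,1404 \right)} + X} = \frac{-2302328 - 1994096}{\left(413405 + 929 \cdot 1404\right) + \frac{1}{111171}} = - \frac{4296424}{\left(413405 + 1304316\right) + \frac{1}{111171}} = - \frac{4296424}{1717721 + \frac{1}{111171}} = - \frac{4296424}{\frac{190960761292}{111171}} = \left(-4296424\right) \frac{111171}{190960761292} = - \frac{119409438126}{47740190323}$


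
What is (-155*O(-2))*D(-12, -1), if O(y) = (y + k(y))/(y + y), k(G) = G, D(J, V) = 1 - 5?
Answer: 620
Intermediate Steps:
D(J, V) = -4
O(y) = 1 (O(y) = (y + y)/(y + y) = (2*y)/((2*y)) = (2*y)*(1/(2*y)) = 1)
(-155*O(-2))*D(-12, -1) = -155*1*(-4) = -155*(-4) = 620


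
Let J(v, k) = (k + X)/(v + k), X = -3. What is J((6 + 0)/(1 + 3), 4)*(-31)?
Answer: -62/11 ≈ -5.6364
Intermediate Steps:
J(v, k) = (-3 + k)/(k + v) (J(v, k) = (k - 3)/(v + k) = (-3 + k)/(k + v))
J((6 + 0)/(1 + 3), 4)*(-31) = ((-3 + 4)/(4 + (6 + 0)/(1 + 3)))*(-31) = (1/(4 + 6/4))*(-31) = (1/(4 + 6*(¼)))*(-31) = (1/(4 + 3/2))*(-31) = (1/(11/2))*(-31) = ((2/11)*1)*(-31) = (2/11)*(-31) = -62/11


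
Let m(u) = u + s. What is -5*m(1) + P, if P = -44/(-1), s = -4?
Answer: 59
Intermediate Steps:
m(u) = -4 + u (m(u) = u - 4 = -4 + u)
P = 44 (P = -44*(-1) = 44)
-5*m(1) + P = -5*(-4 + 1) + 44 = -5*(-3) + 44 = 15 + 44 = 59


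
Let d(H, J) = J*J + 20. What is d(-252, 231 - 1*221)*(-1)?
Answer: -120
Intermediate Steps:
d(H, J) = 20 + J² (d(H, J) = J² + 20 = 20 + J²)
d(-252, 231 - 1*221)*(-1) = (20 + (231 - 1*221)²)*(-1) = (20 + (231 - 221)²)*(-1) = (20 + 10²)*(-1) = (20 + 100)*(-1) = 120*(-1) = -120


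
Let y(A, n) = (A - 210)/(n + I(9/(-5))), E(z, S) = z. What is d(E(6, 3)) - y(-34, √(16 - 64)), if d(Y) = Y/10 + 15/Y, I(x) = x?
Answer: (-11921*I + 620*√3)/(10*(9*I + 20*√3)) ≈ -5.4714 - 32.991*I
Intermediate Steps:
y(A, n) = (-210 + A)/(-9/5 + n) (y(A, n) = (A - 210)/(n + 9/(-5)) = (-210 + A)/(n + 9*(-⅕)) = (-210 + A)/(n - 9/5) = (-210 + A)/(-9/5 + n))
d(Y) = 15/Y + Y/10 (d(Y) = Y*(⅒) + 15/Y = Y/10 + 15/Y = 15/Y + Y/10)
d(E(6, 3)) - y(-34, √(16 - 64)) = (15/6 + (⅒)*6) - 5*(-210 - 34)/(-9 + 5*√(16 - 64)) = (15*(⅙) + ⅗) - 5*(-244)/(-9 + 5*√(-48)) = (5/2 + ⅗) - 5*(-244)/(-9 + 5*(4*I*√3)) = 31/10 - 5*(-244)/(-9 + 20*I*√3) = 31/10 - (-1220)/(-9 + 20*I*√3) = 31/10 + 1220/(-9 + 20*I*√3)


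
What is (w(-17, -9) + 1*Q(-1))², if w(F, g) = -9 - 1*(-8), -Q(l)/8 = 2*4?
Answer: 4225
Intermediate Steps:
Q(l) = -64 (Q(l) = -16*4 = -8*8 = -64)
w(F, g) = -1 (w(F, g) = -9 + 8 = -1)
(w(-17, -9) + 1*Q(-1))² = (-1 + 1*(-64))² = (-1 - 64)² = (-65)² = 4225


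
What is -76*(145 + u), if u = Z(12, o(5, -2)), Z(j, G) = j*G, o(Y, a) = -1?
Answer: -10108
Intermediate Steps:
Z(j, G) = G*j
u = -12 (u = -1*12 = -12)
-76*(145 + u) = -76*(145 - 12) = -76*133 = -10108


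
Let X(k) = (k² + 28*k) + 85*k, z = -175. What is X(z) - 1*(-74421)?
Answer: 85271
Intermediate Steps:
X(k) = k² + 113*k
X(z) - 1*(-74421) = -175*(113 - 175) - 1*(-74421) = -175*(-62) + 74421 = 10850 + 74421 = 85271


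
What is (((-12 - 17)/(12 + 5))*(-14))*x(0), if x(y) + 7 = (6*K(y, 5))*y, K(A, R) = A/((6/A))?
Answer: -2842/17 ≈ -167.18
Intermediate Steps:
K(A, R) = A²/6 (K(A, R) = A*(A/6) = A²/6)
x(y) = -7 + y³ (x(y) = -7 + (6*(y²/6))*y = -7 + y²*y = -7 + y³)
(((-12 - 17)/(12 + 5))*(-14))*x(0) = (((-12 - 17)/(12 + 5))*(-14))*(-7 + 0³) = (-29/17*(-14))*(-7 + 0) = (-29*1/17*(-14))*(-7) = -29/17*(-14)*(-7) = (406/17)*(-7) = -2842/17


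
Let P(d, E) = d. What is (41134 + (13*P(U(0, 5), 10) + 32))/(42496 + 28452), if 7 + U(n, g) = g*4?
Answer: 41335/70948 ≈ 0.58261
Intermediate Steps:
U(n, g) = -7 + 4*g (U(n, g) = -7 + g*4 = -7 + 4*g)
(41134 + (13*P(U(0, 5), 10) + 32))/(42496 + 28452) = (41134 + (13*(-7 + 4*5) + 32))/(42496 + 28452) = (41134 + (13*(-7 + 20) + 32))/70948 = (41134 + (13*13 + 32))*(1/70948) = (41134 + (169 + 32))*(1/70948) = (41134 + 201)*(1/70948) = 41335*(1/70948) = 41335/70948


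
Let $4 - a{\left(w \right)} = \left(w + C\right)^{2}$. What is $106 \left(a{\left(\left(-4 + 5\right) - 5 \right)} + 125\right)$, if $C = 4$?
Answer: $13674$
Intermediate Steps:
$a{\left(w \right)} = 4 - \left(4 + w\right)^{2}$ ($a{\left(w \right)} = 4 - \left(w + 4\right)^{2} = 4 - \left(4 + w\right)^{2}$)
$106 \left(a{\left(\left(-4 + 5\right) - 5 \right)} + 125\right) = 106 \left(\left(4 - \left(4 + \left(\left(-4 + 5\right) - 5\right)\right)^{2}\right) + 125\right) = 106 \left(\left(4 - \left(4 + \left(1 - 5\right)\right)^{2}\right) + 125\right) = 106 \left(\left(4 - \left(4 - 4\right)^{2}\right) + 125\right) = 106 \left(\left(4 - 0^{2}\right) + 125\right) = 106 \left(\left(4 - 0\right) + 125\right) = 106 \left(\left(4 + 0\right) + 125\right) = 106 \left(4 + 125\right) = 106 \cdot 129 = 13674$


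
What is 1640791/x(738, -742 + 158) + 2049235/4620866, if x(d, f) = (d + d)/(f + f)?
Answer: -2213906844574037/1705099554 ≈ -1.2984e+6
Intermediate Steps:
x(d, f) = d/f (x(d, f) = (2*d)/((2*f)) = (2*d)*(1/(2*f)) = d/f)
1640791/x(738, -742 + 158) + 2049235/4620866 = 1640791/((738/(-742 + 158))) + 2049235/4620866 = 1640791/((738/(-584))) + 2049235*(1/4620866) = 1640791/((738*(-1/584))) + 2049235/4620866 = 1640791/(-369/292) + 2049235/4620866 = 1640791*(-292/369) + 2049235/4620866 = -479110972/369 + 2049235/4620866 = -2213906844574037/1705099554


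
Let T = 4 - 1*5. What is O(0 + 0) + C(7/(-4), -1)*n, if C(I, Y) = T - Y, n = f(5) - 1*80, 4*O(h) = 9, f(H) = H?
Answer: 9/4 ≈ 2.2500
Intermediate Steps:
O(h) = 9/4 (O(h) = (¼)*9 = 9/4)
T = -1 (T = 4 - 5 = -1)
n = -75 (n = 5 - 1*80 = 5 - 80 = -75)
C(I, Y) = -1 - Y
O(0 + 0) + C(7/(-4), -1)*n = 9/4 + (-1 - 1*(-1))*(-75) = 9/4 + (-1 + 1)*(-75) = 9/4 + 0*(-75) = 9/4 + 0 = 9/4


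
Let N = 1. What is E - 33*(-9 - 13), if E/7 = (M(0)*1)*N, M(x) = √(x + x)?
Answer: 726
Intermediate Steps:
M(x) = √2*√x (M(x) = √(2*x) = √2*√x)
E = 0 (E = 7*(((√2*√0)*1)*1) = 7*(((√2*0)*1)*1) = 7*((0*1)*1) = 7*(0*1) = 7*0 = 0)
E - 33*(-9 - 13) = 0 - 33*(-9 - 13) = 0 - 33*(-22) = 0 + 726 = 726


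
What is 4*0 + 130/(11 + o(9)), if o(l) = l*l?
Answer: 65/46 ≈ 1.4130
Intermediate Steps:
o(l) = l**2
4*0 + 130/(11 + o(9)) = 4*0 + 130/(11 + 9**2) = 0 + 130/(11 + 81) = 0 + 130/92 = 0 + 130*(1/92) = 0 + 65/46 = 65/46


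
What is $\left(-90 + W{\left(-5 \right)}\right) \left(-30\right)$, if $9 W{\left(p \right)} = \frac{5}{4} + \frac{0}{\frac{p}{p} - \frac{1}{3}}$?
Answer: $\frac{16175}{6} \approx 2695.8$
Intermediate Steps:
$W{\left(p \right)} = \frac{5}{36}$ ($W{\left(p \right)} = \frac{\frac{5}{4} + \frac{0}{\frac{p}{p} - \frac{1}{3}}}{9} = \frac{5 \cdot \frac{1}{4} + \frac{0}{1 - \frac{1}{3}}}{9} = \frac{\frac{5}{4} + \frac{0}{1 - \frac{1}{3}}}{9} = \frac{\frac{5}{4} + \frac{0}{\frac{2}{3}}}{9} = \frac{\frac{5}{4} + 0 \cdot \frac{3}{2}}{9} = \frac{\frac{5}{4} + 0}{9} = \frac{1}{9} \cdot \frac{5}{4} = \frac{5}{36}$)
$\left(-90 + W{\left(-5 \right)}\right) \left(-30\right) = \left(-90 + \frac{5}{36}\right) \left(-30\right) = \left(- \frac{3235}{36}\right) \left(-30\right) = \frac{16175}{6}$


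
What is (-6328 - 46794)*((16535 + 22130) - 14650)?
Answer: -1275724830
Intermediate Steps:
(-6328 - 46794)*((16535 + 22130) - 14650) = -53122*(38665 - 14650) = -53122*24015 = -1275724830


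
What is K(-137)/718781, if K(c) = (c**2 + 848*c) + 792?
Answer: -96615/718781 ≈ -0.13442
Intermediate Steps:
K(c) = 792 + c**2 + 848*c
K(-137)/718781 = (792 + (-137)**2 + 848*(-137))/718781 = (792 + 18769 - 116176)*(1/718781) = -96615*1/718781 = -96615/718781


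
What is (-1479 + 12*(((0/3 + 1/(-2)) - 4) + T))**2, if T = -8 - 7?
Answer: 2934369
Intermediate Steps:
T = -15
(-1479 + 12*(((0/3 + 1/(-2)) - 4) + T))**2 = (-1479 + 12*(((0/3 + 1/(-2)) - 4) - 15))**2 = (-1479 + 12*(((0*(1/3) + 1*(-1/2)) - 4) - 15))**2 = (-1479 + 12*(((0 - 1/2) - 4) - 15))**2 = (-1479 + 12*((-1/2 - 4) - 15))**2 = (-1479 + 12*(-9/2 - 15))**2 = (-1479 + 12*(-39/2))**2 = (-1479 - 234)**2 = (-1713)**2 = 2934369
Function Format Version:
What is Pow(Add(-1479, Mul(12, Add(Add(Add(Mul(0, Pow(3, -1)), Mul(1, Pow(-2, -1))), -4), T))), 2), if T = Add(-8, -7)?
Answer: 2934369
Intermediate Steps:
T = -15
Pow(Add(-1479, Mul(12, Add(Add(Add(Mul(0, Pow(3, -1)), Mul(1, Pow(-2, -1))), -4), T))), 2) = Pow(Add(-1479, Mul(12, Add(Add(Add(Mul(0, Pow(3, -1)), Mul(1, Pow(-2, -1))), -4), -15))), 2) = Pow(Add(-1479, Mul(12, Add(Add(Add(Mul(0, Rational(1, 3)), Mul(1, Rational(-1, 2))), -4), -15))), 2) = Pow(Add(-1479, Mul(12, Add(Add(Add(0, Rational(-1, 2)), -4), -15))), 2) = Pow(Add(-1479, Mul(12, Add(Add(Rational(-1, 2), -4), -15))), 2) = Pow(Add(-1479, Mul(12, Add(Rational(-9, 2), -15))), 2) = Pow(Add(-1479, Mul(12, Rational(-39, 2))), 2) = Pow(Add(-1479, -234), 2) = Pow(-1713, 2) = 2934369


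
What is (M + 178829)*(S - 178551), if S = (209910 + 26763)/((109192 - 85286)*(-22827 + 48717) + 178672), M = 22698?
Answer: -22277161109435753853/619105012 ≈ -3.5983e+10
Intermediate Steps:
S = 236673/619105012 (S = 236673/(23906*25890 + 178672) = 236673/(618926340 + 178672) = 236673/619105012 ≈ 0.00038228)
(M + 178829)*(S - 178551) = (22698 + 178829)*(236673/619105012 - 178551) = 201527*(-110541818760939/619105012) = -22277161109435753853/619105012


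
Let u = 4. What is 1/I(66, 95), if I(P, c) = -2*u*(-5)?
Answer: 1/40 ≈ 0.025000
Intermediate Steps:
I(P, c) = 40 (I(P, c) = -2*4*(-5) = -8*(-5) = 40)
1/I(66, 95) = 1/40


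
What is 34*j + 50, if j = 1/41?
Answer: 2084/41 ≈ 50.829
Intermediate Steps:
j = 1/41 ≈ 0.024390
34*j + 50 = 34*(1/41) + 50 = 34/41 + 50 = 2084/41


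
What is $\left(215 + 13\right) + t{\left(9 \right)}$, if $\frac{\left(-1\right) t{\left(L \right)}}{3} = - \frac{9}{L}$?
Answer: $231$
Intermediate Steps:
$t{\left(L \right)} = \frac{27}{L}$ ($t{\left(L \right)} = - 3 \left(- \frac{9}{L}\right) = \frac{27}{L}$)
$\left(215 + 13\right) + t{\left(9 \right)} = \left(215 + 13\right) + \frac{27}{9} = 228 + 27 \cdot \frac{1}{9} = 228 + 3 = 231$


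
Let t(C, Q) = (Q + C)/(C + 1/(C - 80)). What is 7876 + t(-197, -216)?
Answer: 429907721/54570 ≈ 7878.1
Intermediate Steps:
t(C, Q) = (C + Q)/(C + 1/(-80 + C))
7876 + t(-197, -216) = 7876 + ((-197)² - 80*(-197) - 80*(-216) - 197*(-216))/(1 + (-197)² - 80*(-197)) = 7876 + (38809 + 15760 + 17280 + 42552)/(1 + 38809 + 15760) = 7876 + 114401/54570 = 429907721/54570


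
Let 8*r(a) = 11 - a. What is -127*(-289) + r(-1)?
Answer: 73409/2 ≈ 36705.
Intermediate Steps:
r(a) = 11/8 - a/8 (r(a) = (11 - a)/8 = 11/8 - a/8)
-127*(-289) + r(-1) = -127*(-289) + (11/8 - 1/8*(-1)) = 36703 + (11/8 + 1/8) = 36703 + 3/2 = 73409/2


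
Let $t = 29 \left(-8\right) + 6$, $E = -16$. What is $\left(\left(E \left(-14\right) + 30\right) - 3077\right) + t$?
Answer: $-3049$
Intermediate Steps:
$t = -226$ ($t = -232 + 6 = -226$)
$\left(\left(E \left(-14\right) + 30\right) - 3077\right) + t = \left(\left(\left(-16\right) \left(-14\right) + 30\right) - 3077\right) - 226 = \left(\left(224 + 30\right) - 3077\right) - 226 = \left(254 - 3077\right) - 226 = -2823 - 226 = -3049$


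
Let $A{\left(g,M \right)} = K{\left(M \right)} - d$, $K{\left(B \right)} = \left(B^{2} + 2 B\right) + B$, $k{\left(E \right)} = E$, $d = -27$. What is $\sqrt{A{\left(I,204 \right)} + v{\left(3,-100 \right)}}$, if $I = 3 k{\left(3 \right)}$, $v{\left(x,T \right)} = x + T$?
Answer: $\sqrt{42158} \approx 205.32$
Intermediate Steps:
$v{\left(x,T \right)} = T + x$
$K{\left(B \right)} = B^{2} + 3 B$
$I = 9$ ($I = 3 \cdot 3 = 9$)
$A{\left(g,M \right)} = 27 + M \left(3 + M\right)$ ($A{\left(g,M \right)} = M \left(3 + M\right) - -27 = M \left(3 + M\right) + 27 = 27 + M \left(3 + M\right)$)
$\sqrt{A{\left(I,204 \right)} + v{\left(3,-100 \right)}} = \sqrt{\left(27 + 204 \left(3 + 204\right)\right) + \left(-100 + 3\right)} = \sqrt{\left(27 + 204 \cdot 207\right) - 97} = \sqrt{\left(27 + 42228\right) - 97} = \sqrt{42255 - 97} = \sqrt{42158}$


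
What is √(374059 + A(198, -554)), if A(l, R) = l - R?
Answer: √374811 ≈ 612.22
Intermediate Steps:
√(374059 + A(198, -554)) = √(374059 + (198 - 1*(-554))) = √(374059 + (198 + 554)) = √(374059 + 752) = √374811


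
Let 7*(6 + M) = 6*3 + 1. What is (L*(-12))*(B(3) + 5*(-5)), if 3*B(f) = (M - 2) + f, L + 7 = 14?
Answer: 2164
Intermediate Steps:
L = 7 (L = -7 + 14 = 7)
M = -23/7 (M = -6 + (6*3 + 1)/7 = -6 + (18 + 1)/7 = -6 + (⅐)*19 = -6 + 19/7 = -23/7 ≈ -3.2857)
B(f) = -37/21 + f/3 (B(f) = ((-23/7 - 2) + f)/3 = (-37/7 + f)/3 = -37/21 + f/3)
(L*(-12))*(B(3) + 5*(-5)) = (7*(-12))*((-37/21 + (⅓)*3) + 5*(-5)) = -84*((-37/21 + 1) - 25) = -84*(-16/21 - 25) = -84*(-541/21) = 2164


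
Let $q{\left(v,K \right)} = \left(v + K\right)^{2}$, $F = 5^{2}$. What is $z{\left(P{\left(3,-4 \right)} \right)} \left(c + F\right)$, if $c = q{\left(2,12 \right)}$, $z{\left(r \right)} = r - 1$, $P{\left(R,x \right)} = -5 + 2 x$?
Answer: $-3094$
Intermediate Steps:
$F = 25$
$z{\left(r \right)} = -1 + r$
$q{\left(v,K \right)} = \left(K + v\right)^{2}$
$c = 196$ ($c = \left(12 + 2\right)^{2} = 14^{2} = 196$)
$z{\left(P{\left(3,-4 \right)} \right)} \left(c + F\right) = \left(-1 + \left(-5 + 2 \left(-4\right)\right)\right) \left(196 + 25\right) = \left(-1 - 13\right) 221 = \left(-14\right) 221 = -3094$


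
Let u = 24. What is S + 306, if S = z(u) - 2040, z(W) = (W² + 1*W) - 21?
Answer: -1155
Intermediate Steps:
z(W) = -21 + W + W² (z(W) = (W² + W) - 21 = (W + W²) - 21 = -21 + W + W²)
S = -1461 (S = (-21 + 24 + 24²) - 2040 = (-21 + 24 + 576) - 2040 = 579 - 2040 = -1461)
S + 306 = -1461 + 306 = -1155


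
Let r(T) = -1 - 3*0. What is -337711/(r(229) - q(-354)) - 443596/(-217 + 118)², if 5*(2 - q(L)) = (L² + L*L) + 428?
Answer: -25582417075/492098409 ≈ -51.986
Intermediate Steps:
r(T) = -1 (r(T) = -1 + 0 = -1)
q(L) = -418/5 - 2*L²/5 (q(L) = 2 - ((L² + L*L) + 428)/5 = 2 - ((L² + L²) + 428)/5 = 2 - (2*L² + 428)/5 = 2 - (428 + 2*L²)/5 = 2 + (-428/5 - 2*L²/5) = -418/5 - 2*L²/5)
-337711/(r(229) - q(-354)) - 443596/(-217 + 118)² = -337711/(-1 - (-418/5 - ⅖*(-354)²)) - 443596/(-217 + 118)² = -337711/(-1 - (-418/5 - ⅖*125316)) - 443596/((-99)²) = -337711/(-1 - (-418/5 - 250632/5)) - 443596/9801 = -337711/(-1 - 1*(-50210)) - 443596*1/9801 = -337711/(-1 + 50210) - 443596/9801 = -337711/50209 - 443596/9801 = -25582417075/492098409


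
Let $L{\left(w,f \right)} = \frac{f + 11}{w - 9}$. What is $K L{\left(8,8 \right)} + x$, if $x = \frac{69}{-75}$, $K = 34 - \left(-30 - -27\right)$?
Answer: $- \frac{17598}{25} \approx -703.92$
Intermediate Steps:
$L{\left(w,f \right)} = \frac{11 + f}{-9 + w}$
$K = 37$ ($K = 34 - \left(-30 + 27\right) = 34 - -3 = 34 + 3 = 37$)
$x = - \frac{23}{25}$ ($x = 69 \left(- \frac{1}{75}\right) = - \frac{23}{25} \approx -0.92$)
$K L{\left(8,8 \right)} + x = 37 \frac{11 + 8}{-9 + 8} - \frac{23}{25} = 37 \frac{1}{-1} \cdot 19 - \frac{23}{25} = 37 \left(\left(-1\right) 19\right) - \frac{23}{25} = 37 \left(-19\right) - \frac{23}{25} = -703 - \frac{23}{25} = - \frac{17598}{25}$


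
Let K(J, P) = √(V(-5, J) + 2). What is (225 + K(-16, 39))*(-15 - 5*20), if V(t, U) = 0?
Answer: -25875 - 115*√2 ≈ -26038.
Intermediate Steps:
K(J, P) = √2 (K(J, P) = √(0 + 2) = √2)
(225 + K(-16, 39))*(-15 - 5*20) = (225 + √2)*(-15 - 5*20) = (225 + √2)*(-15 - 100) = (225 + √2)*(-115) = -25875 - 115*√2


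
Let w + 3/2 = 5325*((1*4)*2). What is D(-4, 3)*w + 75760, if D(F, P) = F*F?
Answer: 757336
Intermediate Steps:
w = 85197/2 (w = -3/2 + 5325*((1*4)*2) = -3/2 + 5325*(4*2) = -3/2 + 5325*8 = -3/2 + 42600 = 85197/2 ≈ 42599.)
D(F, P) = F²
D(-4, 3)*w + 75760 = (-4)²*(85197/2) + 75760 = 16*(85197/2) + 75760 = 681576 + 75760 = 757336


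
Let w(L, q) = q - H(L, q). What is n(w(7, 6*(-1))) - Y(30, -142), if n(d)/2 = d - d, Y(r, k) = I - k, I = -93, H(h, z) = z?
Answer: -49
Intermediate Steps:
Y(r, k) = -93 - k
w(L, q) = 0 (w(L, q) = q - q = 0)
n(d) = 0 (n(d) = 2*(d - d) = 2*0 = 0)
n(w(7, 6*(-1))) - Y(30, -142) = 0 - (-93 - 1*(-142)) = 0 - (-93 + 142) = 0 - 1*49 = 0 - 49 = -49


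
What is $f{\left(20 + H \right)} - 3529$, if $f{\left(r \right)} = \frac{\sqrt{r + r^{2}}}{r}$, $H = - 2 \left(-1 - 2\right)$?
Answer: $-3529 + \frac{3 \sqrt{78}}{26} \approx -3528.0$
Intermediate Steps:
$H = 6$ ($H = \left(-2\right) \left(-3\right) = 6$)
$f{\left(r \right)} = \frac{\sqrt{r + r^{2}}}{r}$
$f{\left(20 + H \right)} - 3529 = \frac{\sqrt{\left(20 + 6\right) \left(1 + \left(20 + 6\right)\right)}}{20 + 6} - 3529 = \frac{\sqrt{26 \left(1 + 26\right)}}{26} - 3529 = \frac{\sqrt{26 \cdot 27}}{26} - 3529 = \frac{\sqrt{702}}{26} - 3529 = \frac{3 \sqrt{78}}{26} - 3529 = -3529 + \frac{3 \sqrt{78}}{26}$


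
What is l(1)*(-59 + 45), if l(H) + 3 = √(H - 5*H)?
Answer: 42 - 28*I ≈ 42.0 - 28.0*I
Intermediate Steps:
l(H) = -3 + 2*√(-H) (l(H) = -3 + √(H - 5*H) = -3 + √(-4*H) = -3 + 2*√(-H))
l(1)*(-59 + 45) = (-3 + 2*√(-1*1))*(-59 + 45) = (-3 + 2*√(-1))*(-14) = (-3 + 2*I)*(-14) = 42 - 28*I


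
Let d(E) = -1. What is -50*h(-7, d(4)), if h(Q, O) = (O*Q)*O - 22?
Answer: 1450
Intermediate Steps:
h(Q, O) = -22 + Q*O² (h(Q, O) = Q*O² - 22 = -22 + Q*O²)
-50*h(-7, d(4)) = -50*(-22 - 7*(-1)²) = -50*(-22 - 7*1) = -50*(-22 - 7) = -50*(-29) = 1450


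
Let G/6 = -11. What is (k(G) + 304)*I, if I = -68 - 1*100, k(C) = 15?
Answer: -53592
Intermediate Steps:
G = -66 (G = 6*(-11) = -66)
I = -168 (I = -68 - 100 = -168)
(k(G) + 304)*I = (15 + 304)*(-168) = 319*(-168) = -53592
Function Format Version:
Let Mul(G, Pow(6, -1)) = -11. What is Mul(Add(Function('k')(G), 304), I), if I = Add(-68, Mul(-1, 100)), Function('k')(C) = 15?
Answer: -53592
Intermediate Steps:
G = -66 (G = Mul(6, -11) = -66)
I = -168 (I = Add(-68, -100) = -168)
Mul(Add(Function('k')(G), 304), I) = Mul(Add(15, 304), -168) = Mul(319, -168) = -53592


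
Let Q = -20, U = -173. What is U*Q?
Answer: 3460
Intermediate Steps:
U*Q = -173*(-20) = 3460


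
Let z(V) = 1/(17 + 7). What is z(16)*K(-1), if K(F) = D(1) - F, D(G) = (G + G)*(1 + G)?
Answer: 5/24 ≈ 0.20833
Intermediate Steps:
D(G) = 2*G*(1 + G) (D(G) = (2*G)*(1 + G) = 2*G*(1 + G))
z(V) = 1/24
K(F) = 4 - F (K(F) = 2*1*(1 + 1) - F = 2*1*2 - F = 4 - F)
z(16)*K(-1) = (4 - 1*(-1))/24 = (4 + 1)/24 = (1/24)*5 = 5/24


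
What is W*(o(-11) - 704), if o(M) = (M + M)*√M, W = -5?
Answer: 3520 + 110*I*√11 ≈ 3520.0 + 364.83*I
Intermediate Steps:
o(M) = 2*M^(3/2) (o(M) = (2*M)*√M = 2*M^(3/2))
W*(o(-11) - 704) = -5*(2*(-11)^(3/2) - 704) = -5*(2*(-11*I*√11) - 704) = -5*(-22*I*√11 - 704) = -5*(-704 - 22*I*√11) = 3520 + 110*I*√11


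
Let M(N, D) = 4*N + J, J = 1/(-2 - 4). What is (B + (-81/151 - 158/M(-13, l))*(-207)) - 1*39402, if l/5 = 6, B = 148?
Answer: -1879645367/47263 ≈ -39770.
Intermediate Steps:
l = 30 (l = 5*6 = 30)
J = -1/6 (J = 1/(-6) = -1/6 ≈ -0.16667)
M(N, D) = -1/6 + 4*N (M(N, D) = 4*N - 1/6 = -1/6 + 4*N)
(B + (-81/151 - 158/M(-13, l))*(-207)) - 1*39402 = (148 + (-81/151 - 158/(-1/6 + 4*(-13)))*(-207)) - 1*39402 = (148 + (-81*1/151 - 158/(-1/6 - 52))*(-207)) - 39402 = (148 + (-81/151 - 158/(-313/6))*(-207)) - 39402 = (148 + (-81/151 - 158*(-6/313))*(-207)) - 39402 = (148 + (-81/151 + 948/313)*(-207)) - 39402 = (148 + (117795/47263)*(-207)) - 39402 = (148 - 24383565/47263) - 39402 = -17388641/47263 - 39402 = -1879645367/47263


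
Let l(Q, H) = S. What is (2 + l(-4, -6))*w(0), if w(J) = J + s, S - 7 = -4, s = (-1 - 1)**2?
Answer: 20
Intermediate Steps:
s = 4 (s = (-2)**2 = 4)
S = 3 (S = 7 - 4 = 3)
l(Q, H) = 3
w(J) = 4 + J (w(J) = J + 4 = 4 + J)
(2 + l(-4, -6))*w(0) = (2 + 3)*(4 + 0) = 5*4 = 20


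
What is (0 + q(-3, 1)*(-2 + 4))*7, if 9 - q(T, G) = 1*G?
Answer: 112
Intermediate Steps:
q(T, G) = 9 - G
(0 + q(-3, 1)*(-2 + 4))*7 = (0 + (9 - 1*1)*(-2 + 4))*7 = (0 + (9 - 1)*2)*7 = (0 + 8*2)*7 = (0 + 16)*7 = 16*7 = 112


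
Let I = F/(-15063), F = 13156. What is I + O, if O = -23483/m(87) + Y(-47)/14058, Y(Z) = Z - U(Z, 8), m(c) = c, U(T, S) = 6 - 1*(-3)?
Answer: -277156766833/1023485661 ≈ -270.80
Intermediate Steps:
U(T, S) = 9 (U(T, S) = 6 + 3 = 9)
Y(Z) = -9 + Z (Y(Z) = Z - 1*9 = Z - 9 = -9 + Z)
I = -13156/15063 (I = 13156/(-15063) = 13156*(-1/15063) = -13156/15063 ≈ -0.87340)
O = -55021481/203841 (O = -23483/87 + (-9 - 47)/14058 = -23483*1/87 - 56*1/14058 = -23483/87 - 28/7029 = -55021481/203841 ≈ -269.92)
I + O = -13156/15063 - 55021481/203841 = -277156766833/1023485661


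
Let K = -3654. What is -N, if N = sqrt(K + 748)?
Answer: -I*sqrt(2906) ≈ -53.907*I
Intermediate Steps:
N = I*sqrt(2906) (N = sqrt(-3654 + 748) = sqrt(-2906) = I*sqrt(2906) ≈ 53.907*I)
-N = -I*sqrt(2906)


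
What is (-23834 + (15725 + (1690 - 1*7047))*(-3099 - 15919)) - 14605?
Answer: -197217063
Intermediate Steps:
(-23834 + (15725 + (1690 - 1*7047))*(-3099 - 15919)) - 14605 = (-23834 + (15725 + (1690 - 7047))*(-19018)) - 14605 = (-23834 + (15725 - 5357)*(-19018)) - 14605 = (-23834 + 10368*(-19018)) - 14605 = (-23834 - 197178624) - 14605 = -197202458 - 14605 = -197217063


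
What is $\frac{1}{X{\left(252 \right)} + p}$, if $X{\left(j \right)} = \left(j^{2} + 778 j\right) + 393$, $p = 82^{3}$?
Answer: $\frac{1}{811321} \approx 1.2326 \cdot 10^{-6}$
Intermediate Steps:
$p = 551368$
$X{\left(j \right)} = 393 + j^{2} + 778 j$
$\frac{1}{X{\left(252 \right)} + p} = \frac{1}{\left(393 + 252^{2} + 778 \cdot 252\right) + 551368} = \frac{1}{\left(393 + 63504 + 196056\right) + 551368} = \frac{1}{259953 + 551368} = \frac{1}{811321}$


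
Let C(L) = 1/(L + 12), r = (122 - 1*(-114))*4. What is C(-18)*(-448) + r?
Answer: 3056/3 ≈ 1018.7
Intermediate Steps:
r = 944 (r = (122 + 114)*4 = 236*4 = 944)
C(L) = 1/(12 + L)
C(-18)*(-448) + r = -448/(12 - 18) + 944 = -448/(-6) + 944 = -1/6*(-448) + 944 = 224/3 + 944 = 3056/3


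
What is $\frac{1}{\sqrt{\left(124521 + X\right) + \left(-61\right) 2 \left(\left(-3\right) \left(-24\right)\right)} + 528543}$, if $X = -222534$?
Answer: $\frac{176181}{93119269882} - \frac{i \sqrt{106797}}{279357809646} \approx 1.892 \cdot 10^{-6} - 1.1698 \cdot 10^{-9} i$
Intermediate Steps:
$\frac{1}{\sqrt{\left(124521 + X\right) + \left(-61\right) 2 \left(\left(-3\right) \left(-24\right)\right)} + 528543} = \frac{1}{\sqrt{\left(124521 - 222534\right) + \left(-61\right) 2 \left(\left(-3\right) \left(-24\right)\right)} + 528543} = \frac{1}{\sqrt{-98013 - 8784} + 528543} = \frac{1}{\sqrt{-106797} + 528543} = \frac{1}{i \sqrt{106797} + 528543} = \frac{1}{528543 + i \sqrt{106797}}$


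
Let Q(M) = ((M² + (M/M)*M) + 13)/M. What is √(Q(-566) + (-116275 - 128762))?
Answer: I*√78680081670/566 ≈ 495.58*I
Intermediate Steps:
Q(M) = (13 + M + M²)/M (Q(M) = ((M² + 1*M) + 13)/M = ((M² + M) + 13)/M = ((M + M²) + 13)/M = (13 + M + M²)/M)
√(Q(-566) + (-116275 - 128762)) = √((1 - 566 + 13/(-566)) + (-116275 - 128762)) = √((1 - 566 + 13*(-1/566)) - 245037) = √((1 - 566 - 13/566) - 245037) = √(-319803/566 - 245037) = √(-139010745/566) = I*√78680081670/566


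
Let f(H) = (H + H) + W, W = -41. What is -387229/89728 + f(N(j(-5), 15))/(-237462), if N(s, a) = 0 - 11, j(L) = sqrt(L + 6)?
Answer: -15324419989/3551165056 ≈ -4.3153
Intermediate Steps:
j(L) = sqrt(6 + L)
N(s, a) = -11
f(H) = -41 + 2*H (f(H) = (H + H) - 41 = 2*H - 41 = -41 + 2*H)
-387229/89728 + f(N(j(-5), 15))/(-237462) = -387229/89728 + (-41 + 2*(-11))/(-237462) = -387229*1/89728 + (-41 - 22)*(-1/237462) = -387229/89728 - 63*(-1/237462) = -387229/89728 + 21/79154 = -15324419989/3551165056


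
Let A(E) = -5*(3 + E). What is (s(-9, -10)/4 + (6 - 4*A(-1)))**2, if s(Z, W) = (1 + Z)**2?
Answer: 3844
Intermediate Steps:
A(E) = -15 - 5*E
(s(-9, -10)/4 + (6 - 4*A(-1)))**2 = ((1 - 9)**2/4 + (6 - 4*(-15 - 5*(-1))))**2 = ((-8)**2*(1/4) + (6 - 4*(-15 + 5)))**2 = (64*(1/4) + (6 - 4*(-10)))**2 = (16 + (6 + 40))**2 = (16 + 46)**2 = 62**2 = 3844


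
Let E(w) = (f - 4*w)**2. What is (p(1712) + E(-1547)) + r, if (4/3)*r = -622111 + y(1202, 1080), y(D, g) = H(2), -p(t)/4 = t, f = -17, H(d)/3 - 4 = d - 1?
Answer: 37607821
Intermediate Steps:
H(d) = 9 + 3*d (H(d) = 12 + 3*(d - 1) = 12 + 3*(-1 + d) = 12 + (-3 + 3*d) = 9 + 3*d)
E(w) = (-17 - 4*w)**2
p(t) = -4*t
y(D, g) = 15 (y(D, g) = 9 + 3*2 = 9 + 6 = 15)
r = -466572 (r = 3*(-622111 + 15)/4 = (3/4)*(-622096) = -466572)
(p(1712) + E(-1547)) + r = (-4*1712 + (17 + 4*(-1547))**2) - 466572 = (-6848 + (17 - 6188)**2) - 466572 = (-6848 + (-6171)**2) - 466572 = (-6848 + 38081241) - 466572 = 38074393 - 466572 = 37607821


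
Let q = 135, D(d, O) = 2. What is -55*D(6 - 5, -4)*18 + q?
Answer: -1845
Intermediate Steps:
-55*D(6 - 5, -4)*18 + q = -110*18 + 135 = -55*36 + 135 = -1980 + 135 = -1845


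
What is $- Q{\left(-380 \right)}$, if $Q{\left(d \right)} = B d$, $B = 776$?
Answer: $294880$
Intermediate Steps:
$Q{\left(d \right)} = 776 d$
$- Q{\left(-380 \right)} = - 776 \left(-380\right) = \left(-1\right) \left(-294880\right) = 294880$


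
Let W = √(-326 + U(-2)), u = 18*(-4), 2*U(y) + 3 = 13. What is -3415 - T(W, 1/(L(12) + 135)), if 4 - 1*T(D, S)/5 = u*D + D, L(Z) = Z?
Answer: -3435 - 355*I*√321 ≈ -3435.0 - 6360.4*I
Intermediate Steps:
U(y) = 5 (U(y) = -3/2 + (½)*13 = -3/2 + 13/2 = 5)
u = -72
W = I*√321 (W = √(-326 + 5) = √(-321) = I*√321 ≈ 17.916*I)
T(D, S) = 20 + 355*D (T(D, S) = 20 - 5*(-72*D + D) = 20 - (-355)*D = 20 + 355*D)
-3415 - T(W, 1/(L(12) + 135)) = -3415 - (20 + 355*(I*√321)) = -3415 - (20 + 355*I*√321) = -3415 + (-20 - 355*I*√321) = -3435 - 355*I*√321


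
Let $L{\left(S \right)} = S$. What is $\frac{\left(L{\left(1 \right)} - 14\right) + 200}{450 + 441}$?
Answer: $\frac{17}{81} \approx 0.20988$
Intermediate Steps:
$\frac{\left(L{\left(1 \right)} - 14\right) + 200}{450 + 441} = \frac{\left(1 - 14\right) + 200}{450 + 441} = \frac{\left(1 - 14\right) + 200}{891} = \left(-13 + 200\right) \frac{1}{891} = 187 \cdot \frac{1}{891} = \frac{17}{81}$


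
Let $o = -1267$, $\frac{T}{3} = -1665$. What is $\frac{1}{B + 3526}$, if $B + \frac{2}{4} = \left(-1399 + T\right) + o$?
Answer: $- \frac{2}{8271} \approx -0.00024181$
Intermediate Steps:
$T = -4995$ ($T = 3 \left(-1665\right) = -4995$)
$B = - \frac{15323}{2}$ ($B = - \frac{1}{2} - 7661 = - \frac{15323}{2} \approx -7661.5$)
$\frac{1}{B + 3526} = \frac{1}{- \frac{15323}{2} + 3526} = \frac{1}{- \frac{8271}{2}} = - \frac{2}{8271}$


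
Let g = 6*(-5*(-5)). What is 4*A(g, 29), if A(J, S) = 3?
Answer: 12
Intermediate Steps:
g = 150 (g = 6*25 = 150)
4*A(g, 29) = 4*3 = 12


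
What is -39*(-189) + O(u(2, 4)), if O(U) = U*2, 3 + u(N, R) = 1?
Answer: 7367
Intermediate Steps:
u(N, R) = -2 (u(N, R) = -3 + 1 = -2)
O(U) = 2*U
-39*(-189) + O(u(2, 4)) = -39*(-189) + 2*(-2) = 7371 - 4 = 7367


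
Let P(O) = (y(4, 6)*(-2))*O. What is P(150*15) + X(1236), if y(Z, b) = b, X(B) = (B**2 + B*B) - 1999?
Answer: 3026393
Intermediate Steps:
X(B) = -1999 + 2*B**2 (X(B) = (B**2 + B**2) - 1999 = 2*B**2 - 1999 = -1999 + 2*B**2)
P(O) = -12*O (P(O) = (6*(-2))*O = -12*O)
P(150*15) + X(1236) = -1800*15 + (-1999 + 2*1236**2) = -12*2250 + (-1999 + 2*1527696) = -27000 + (-1999 + 3055392) = -27000 + 3053393 = 3026393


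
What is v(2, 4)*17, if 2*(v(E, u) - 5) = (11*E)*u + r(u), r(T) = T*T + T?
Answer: 1003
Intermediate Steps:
r(T) = T + T² (r(T) = T² + T = T + T²)
v(E, u) = 5 + u*(1 + u)/2 + 11*E*u/2 (v(E, u) = 5 + ((11*E)*u + u*(1 + u))/2 = 5 + (11*E*u + u*(1 + u))/2 = 5 + (u*(1 + u) + 11*E*u)/2 = 5 + (u*(1 + u)/2 + 11*E*u/2) = 5 + u*(1 + u)/2 + 11*E*u/2)
v(2, 4)*17 = (5 + (½)*4*(1 + 4) + (11/2)*2*4)*17 = (5 + (½)*4*5 + 44)*17 = (5 + 10 + 44)*17 = 59*17 = 1003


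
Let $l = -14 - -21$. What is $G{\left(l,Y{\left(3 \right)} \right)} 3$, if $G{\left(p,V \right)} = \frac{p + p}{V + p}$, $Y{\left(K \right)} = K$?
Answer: $\frac{21}{5} \approx 4.2$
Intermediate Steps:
$l = 7$ ($l = -14 + 21 = 7$)
$G{\left(p,V \right)} = \frac{2 p}{V + p}$
$G{\left(l,Y{\left(3 \right)} \right)} 3 = 2 \cdot 7 \frac{1}{3 + 7} \cdot 3 = 2 \cdot 7 \cdot \frac{1}{10} \cdot 3 = \frac{7}{5} \cdot 3 = \frac{21}{5}$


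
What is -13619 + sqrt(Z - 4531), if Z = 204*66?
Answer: -13619 + sqrt(8933) ≈ -13524.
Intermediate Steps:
Z = 13464
-13619 + sqrt(Z - 4531) = -13619 + sqrt(13464 - 4531) = -13619 + sqrt(8933)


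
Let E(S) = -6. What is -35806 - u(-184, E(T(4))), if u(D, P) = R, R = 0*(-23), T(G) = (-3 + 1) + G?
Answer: -35806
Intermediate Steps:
T(G) = -2 + G
R = 0
u(D, P) = 0
-35806 - u(-184, E(T(4))) = -35806 - 1*0 = -35806 + 0 = -35806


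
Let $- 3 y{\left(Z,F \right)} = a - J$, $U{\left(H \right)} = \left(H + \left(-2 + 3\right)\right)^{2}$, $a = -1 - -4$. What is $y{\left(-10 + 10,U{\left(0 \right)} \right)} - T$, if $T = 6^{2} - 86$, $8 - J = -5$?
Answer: $\frac{160}{3} \approx 53.333$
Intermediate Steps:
$a = 3$ ($a = -1 + 4 = 3$)
$J = 13$ ($J = 8 - -5 = 8 + 5 = 13$)
$U{\left(H \right)} = \left(1 + H\right)^{2}$ ($U{\left(H \right)} = \left(H + 1\right)^{2} = \left(1 + H\right)^{2}$)
$y{\left(Z,F \right)} = \frac{10}{3}$ ($y{\left(Z,F \right)} = - \frac{3 - 13}{3} = \left(- \frac{1}{3}\right) \left(-10\right) = \frac{10}{3}$)
$T = -50$ ($T = 36 - 86 = -50$)
$y{\left(-10 + 10,U{\left(0 \right)} \right)} - T = \frac{10}{3} - -50 = \frac{10}{3} + 50 = \frac{160}{3}$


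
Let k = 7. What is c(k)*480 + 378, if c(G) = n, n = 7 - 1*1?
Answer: 3258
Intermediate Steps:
n = 6 (n = 7 - 1 = 6)
c(G) = 6
c(k)*480 + 378 = 6*480 + 378 = 2880 + 378 = 3258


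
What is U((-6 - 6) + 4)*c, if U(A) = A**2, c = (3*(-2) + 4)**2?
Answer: 256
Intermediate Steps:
c = 4 (c = (-6 + 4)**2 = (-2)**2 = 4)
U((-6 - 6) + 4)*c = ((-6 - 6) + 4)**2*4 = (-12 + 4)**2*4 = (-8)**2*4 = 64*4 = 256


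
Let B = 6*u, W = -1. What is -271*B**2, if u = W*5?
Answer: -243900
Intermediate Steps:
u = -5 (u = -1*5 = -5)
B = -30 (B = 6*(-5) = -30)
-271*B**2 = -271*(-30)**2 = -271*900 = -243900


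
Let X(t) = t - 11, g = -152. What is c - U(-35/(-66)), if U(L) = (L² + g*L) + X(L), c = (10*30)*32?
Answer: 42213101/4356 ≈ 9690.8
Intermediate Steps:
X(t) = -11 + t
c = 9600 (c = 300*32 = 9600)
U(L) = -11 + L² - 151*L (U(L) = (L² - 152*L) + (-11 + L) = -11 + L² - 151*L)
c - U(-35/(-66)) = 9600 - (-11 + (-35/(-66))² - (-5285)/(-66)) = 9600 - (-11 + (-35*(-1/66))² - (-5285)*(-1)/66) = 9600 - (-11 + (35/66)² - 151*35/66) = 9600 - (-11 + 1225/4356 - 5285/66) = 9600 - 1*(-395501/4356) = 9600 + 395501/4356 = 42213101/4356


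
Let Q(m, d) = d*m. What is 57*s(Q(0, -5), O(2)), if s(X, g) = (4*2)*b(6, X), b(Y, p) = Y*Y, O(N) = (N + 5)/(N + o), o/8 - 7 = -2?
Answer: 16416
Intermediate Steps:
o = 40 (o = 56 + 8*(-2) = 56 - 16 = 40)
O(N) = (5 + N)/(40 + N) (O(N) = (N + 5)/(N + 40) = (5 + N)/(40 + N))
b(Y, p) = Y²
s(X, g) = 288 (s(X, g) = (4*2)*6² = 8*36 = 288)
57*s(Q(0, -5), O(2)) = 57*288 = 16416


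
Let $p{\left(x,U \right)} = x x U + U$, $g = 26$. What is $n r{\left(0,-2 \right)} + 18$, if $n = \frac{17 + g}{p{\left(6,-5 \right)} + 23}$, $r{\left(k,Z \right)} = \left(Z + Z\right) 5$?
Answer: $\frac{1888}{81} \approx 23.309$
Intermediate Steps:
$r{\left(k,Z \right)} = 10 Z$ ($r{\left(k,Z \right)} = 2 Z 5 = 10 Z$)
$p{\left(x,U \right)} = U + U x^{2}$ ($p{\left(x,U \right)} = x^{2} U + U = U x^{2} + U = U + U x^{2}$)
$n = - \frac{43}{162}$ ($n = \frac{17 + 26}{- 5 \left(1 + 6^{2}\right) + 23} = \frac{43}{- 5 \left(1 + 36\right) + 23} = \frac{43}{\left(-5\right) 37 + 23} = \frac{43}{-185 + 23} = \frac{43}{-162} = 43 \left(- \frac{1}{162}\right) = - \frac{43}{162} \approx -0.26543$)
$n r{\left(0,-2 \right)} + 18 = - \frac{43 \cdot 10 \left(-2\right)}{162} + 18 = \left(- \frac{43}{162}\right) \left(-20\right) + 18 = \frac{430}{81} + 18 = \frac{1888}{81}$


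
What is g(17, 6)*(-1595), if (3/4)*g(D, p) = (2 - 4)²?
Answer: -25520/3 ≈ -8506.7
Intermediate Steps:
g(D, p) = 16/3 (g(D, p) = 4*(2 - 4)²/3 = (4/3)*(-2)² = (4/3)*4 = 16/3)
g(17, 6)*(-1595) = (16/3)*(-1595) = -25520/3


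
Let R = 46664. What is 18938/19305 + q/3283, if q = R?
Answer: 963021974/63378315 ≈ 15.195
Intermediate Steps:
q = 46664
18938/19305 + q/3283 = 18938/19305 + 46664/3283 = 963021974/63378315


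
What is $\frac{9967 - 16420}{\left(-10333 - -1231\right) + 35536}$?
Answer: $- \frac{6453}{26434} \approx -0.24412$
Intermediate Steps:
$\frac{9967 - 16420}{\left(-10333 - -1231\right) + 35536} = - \frac{6453}{\left(-10333 + 1231\right) + 35536} = - \frac{6453}{-9102 + 35536} = - \frac{6453}{26434}$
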